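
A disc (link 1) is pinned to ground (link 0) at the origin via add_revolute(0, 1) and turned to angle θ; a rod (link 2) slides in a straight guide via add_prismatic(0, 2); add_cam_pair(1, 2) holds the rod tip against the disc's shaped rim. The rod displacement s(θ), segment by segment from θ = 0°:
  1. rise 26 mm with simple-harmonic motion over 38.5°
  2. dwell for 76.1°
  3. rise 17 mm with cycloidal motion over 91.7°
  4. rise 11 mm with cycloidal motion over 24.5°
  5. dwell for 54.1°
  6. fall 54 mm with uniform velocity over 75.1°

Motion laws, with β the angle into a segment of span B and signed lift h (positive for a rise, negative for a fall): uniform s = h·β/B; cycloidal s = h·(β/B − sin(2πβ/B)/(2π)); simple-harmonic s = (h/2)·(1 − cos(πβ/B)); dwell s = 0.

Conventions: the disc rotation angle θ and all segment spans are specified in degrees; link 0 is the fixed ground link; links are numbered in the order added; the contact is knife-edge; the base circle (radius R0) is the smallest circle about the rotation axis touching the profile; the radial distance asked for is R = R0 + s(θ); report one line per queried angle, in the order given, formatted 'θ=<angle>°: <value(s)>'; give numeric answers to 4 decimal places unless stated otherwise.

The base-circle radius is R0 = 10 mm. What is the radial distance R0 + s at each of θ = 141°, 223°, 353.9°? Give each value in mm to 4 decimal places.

segment 1 (0° to 38.5°, simple-harmonic, h = 26) is passed completely: s = 0.0000 + (26) = 26.0000
segment 2 (38.5° to 114.6°, dwell): s unchanged at 26.0000
θ = 141° falls in segment 3 (114.6° to 206.3°, cycloidal, h = 17): β = 141 − 114.6 = 26.4°, B = 91.7°; Δs = 17·(0.2879 − sin(2π·0.2879)/(2π)) = 2.2649; s = 26.0000 + 2.2649 = 28.2649
segment 3 (114.6° to 206.3°, cycloidal, h = 17) is passed completely: s = 26.0000 + (17) = 43.0000
θ = 223° falls in segment 4 (206.3° to 230.8°, cycloidal, h = 11): β = 223 − 206.3 = 16.7°, B = 24.5°; Δs = 11·(0.6816 − sin(2π·0.6816)/(2π)) = 9.0896; s = 43.0000 + 9.0896 = 52.0896
segment 4 (206.3° to 230.8°, cycloidal, h = 11) is passed completely: s = 43.0000 + (11) = 54.0000
segment 5 (230.8° to 284.9°, dwell): s unchanged at 54.0000
θ = 353.9° falls in segment 6 (284.9° to 360°, uniform, h = -54): β = 353.9 − 284.9 = 69°, B = 75.1°; Δs = -54·69/75.1 = -49.6138; s = 54.0000 − 49.6138 = 4.3862
θ=141°: R = R0 + s = 10 + 28.2649 = 38.2649
θ=223°: R = R0 + s = 10 + 52.0896 = 62.0896
θ=353.9°: R = R0 + s = 10 + 4.3862 = 14.3862

θ=141°: 38.2649
θ=223°: 62.0896
θ=353.9°: 14.3862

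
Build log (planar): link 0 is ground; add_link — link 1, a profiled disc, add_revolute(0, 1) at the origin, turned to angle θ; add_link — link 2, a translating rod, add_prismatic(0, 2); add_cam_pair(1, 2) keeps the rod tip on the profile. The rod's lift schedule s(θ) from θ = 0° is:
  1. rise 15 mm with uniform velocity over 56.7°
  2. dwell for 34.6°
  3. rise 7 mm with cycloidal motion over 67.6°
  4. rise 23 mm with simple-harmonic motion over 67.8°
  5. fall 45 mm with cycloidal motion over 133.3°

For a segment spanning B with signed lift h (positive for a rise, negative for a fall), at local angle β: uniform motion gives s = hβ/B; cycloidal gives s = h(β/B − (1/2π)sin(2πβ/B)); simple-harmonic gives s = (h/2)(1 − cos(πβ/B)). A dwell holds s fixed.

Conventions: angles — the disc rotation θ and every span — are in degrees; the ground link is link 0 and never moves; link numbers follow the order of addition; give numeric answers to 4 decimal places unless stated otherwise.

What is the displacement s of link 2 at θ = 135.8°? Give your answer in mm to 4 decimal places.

seg 1 [0°–56.7°] uniform, h=15: full span → s += 15 → s = 15.0000
seg 2 [56.7°–91.3°] dwell: s stays 15.0000
seg 3 [91.3°–158.9°] cycloidal, h=7: θ=135.8° here. β=44.5, B=67.6. 7·(0.6583 − sin(2π·0.6583)/(2π)) = 5.5422 → s = 20.5422

20.5422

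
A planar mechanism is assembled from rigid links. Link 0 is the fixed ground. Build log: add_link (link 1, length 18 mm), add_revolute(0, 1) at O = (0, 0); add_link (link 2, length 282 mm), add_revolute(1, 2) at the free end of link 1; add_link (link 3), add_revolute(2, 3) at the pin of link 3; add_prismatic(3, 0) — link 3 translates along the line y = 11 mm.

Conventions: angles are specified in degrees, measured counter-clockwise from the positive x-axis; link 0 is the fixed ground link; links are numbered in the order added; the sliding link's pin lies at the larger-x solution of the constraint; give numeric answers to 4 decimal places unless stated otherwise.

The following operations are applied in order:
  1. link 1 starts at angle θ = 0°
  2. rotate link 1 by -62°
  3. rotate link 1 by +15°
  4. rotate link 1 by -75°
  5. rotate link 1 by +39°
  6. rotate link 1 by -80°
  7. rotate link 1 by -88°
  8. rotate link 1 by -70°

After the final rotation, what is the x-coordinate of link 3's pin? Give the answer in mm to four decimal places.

geometry: r = 18 mm, L = 282 mm, e = 11 mm; θ starts at 0°
rotate link 1 by -62°: θ ← 0° -62° = -62°
rotate link 1 by +15°: θ ← -62° +15° = -47°
rotate link 1 by -75°: θ ← -47° -75° = -122°
rotate link 1 by +39°: θ ← -122° +39° = -83°
rotate link 1 by -80°: θ ← -83° -80° = -163°
rotate link 1 by -88°: θ ← -163° -88° = -251°
rotate link 1 by -70°: θ ← -251° -70° = -321°
crank pin P = (r cos θ, r sin θ) = (13.988627, 11.327767)
h = r sin θ − e = 11.327767 − 11 = 0.327767
x = r cos θ + √(L² − h²) = 13.988627 + 281.999810 = 295.988437

295.9884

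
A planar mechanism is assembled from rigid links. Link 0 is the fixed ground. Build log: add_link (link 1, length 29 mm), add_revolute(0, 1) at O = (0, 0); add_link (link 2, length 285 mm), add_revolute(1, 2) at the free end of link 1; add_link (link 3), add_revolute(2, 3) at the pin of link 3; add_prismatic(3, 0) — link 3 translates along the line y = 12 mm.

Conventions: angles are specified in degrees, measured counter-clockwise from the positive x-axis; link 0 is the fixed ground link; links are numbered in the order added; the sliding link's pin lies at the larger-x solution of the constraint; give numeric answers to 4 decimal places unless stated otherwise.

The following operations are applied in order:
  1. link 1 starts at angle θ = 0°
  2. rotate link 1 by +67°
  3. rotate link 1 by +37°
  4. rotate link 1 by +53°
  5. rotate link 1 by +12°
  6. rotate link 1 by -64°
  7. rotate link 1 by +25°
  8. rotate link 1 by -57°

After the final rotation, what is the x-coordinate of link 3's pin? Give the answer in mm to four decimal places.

geometry: r = 29 mm, L = 285 mm, e = 12 mm; θ starts at 0°
rotate link 1 by +67°: θ ← 0° +67° = 67°
rotate link 1 by +37°: θ ← 67° +37° = 104°
rotate link 1 by +53°: θ ← 104° +53° = 157°
rotate link 1 by +12°: θ ← 157° +12° = 169°
rotate link 1 by -64°: θ ← 169° -64° = 105°
rotate link 1 by +25°: θ ← 105° +25° = 130°
rotate link 1 by -57°: θ ← 130° -57° = 73°
crank pin P = (r cos θ, r sin θ) = (8.478779, 27.732838)
h = r sin θ − e = 27.732838 − 12 = 15.732838
x = r cos θ + √(L² − h²) = 8.478779 + 284.565419 = 293.044199

293.0442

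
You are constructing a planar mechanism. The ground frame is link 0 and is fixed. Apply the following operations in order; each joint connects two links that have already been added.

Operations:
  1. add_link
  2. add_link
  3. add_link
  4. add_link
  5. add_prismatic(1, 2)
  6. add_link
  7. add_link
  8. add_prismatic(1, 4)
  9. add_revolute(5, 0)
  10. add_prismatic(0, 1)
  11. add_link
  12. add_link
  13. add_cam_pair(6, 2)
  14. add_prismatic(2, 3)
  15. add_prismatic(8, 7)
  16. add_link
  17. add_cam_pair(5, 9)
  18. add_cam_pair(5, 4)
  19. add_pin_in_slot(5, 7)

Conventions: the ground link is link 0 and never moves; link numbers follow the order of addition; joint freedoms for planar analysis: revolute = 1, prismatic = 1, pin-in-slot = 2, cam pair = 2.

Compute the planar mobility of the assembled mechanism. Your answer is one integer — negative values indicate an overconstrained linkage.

L=1 J1=0 J2=0
add link → L=2 J1=0 J2=0
add link → L=3 J1=0 J2=0
add link → L=4 J1=0 J2=0
add link → L=5 J1=0 J2=0
P@1,2 dof=1 J1 → L=5 J1=1 J2=0
add link → L=6 J1=1 J2=0
add link → L=7 J1=1 J2=0
P@1,4 dof=1 J1 → L=7 J1=2 J2=0
R@5,0 dof=1 J1 → L=7 J1=3 J2=0
P@0,1 dof=1 J1 → L=7 J1=4 J2=0
add link → L=8 J1=4 J2=0
add link → L=9 J1=4 J2=0
C@6,2 dof=2 J2 → L=9 J1=4 J2=1
P@2,3 dof=1 J1 → L=9 J1=5 J2=1
P@8,7 dof=1 J1 → L=9 J1=6 J2=1
add link → L=10 J1=6 J2=1
C@5,9 dof=2 J2 → L=10 J1=6 J2=2
C@5,4 dof=2 J2 → L=10 J1=6 J2=3
PS@5,7 dof=2 J2 → L=10 J1=6 J2=4
M=3(L−1)−2J1−J2=3·9−2·6−4=11

M = 11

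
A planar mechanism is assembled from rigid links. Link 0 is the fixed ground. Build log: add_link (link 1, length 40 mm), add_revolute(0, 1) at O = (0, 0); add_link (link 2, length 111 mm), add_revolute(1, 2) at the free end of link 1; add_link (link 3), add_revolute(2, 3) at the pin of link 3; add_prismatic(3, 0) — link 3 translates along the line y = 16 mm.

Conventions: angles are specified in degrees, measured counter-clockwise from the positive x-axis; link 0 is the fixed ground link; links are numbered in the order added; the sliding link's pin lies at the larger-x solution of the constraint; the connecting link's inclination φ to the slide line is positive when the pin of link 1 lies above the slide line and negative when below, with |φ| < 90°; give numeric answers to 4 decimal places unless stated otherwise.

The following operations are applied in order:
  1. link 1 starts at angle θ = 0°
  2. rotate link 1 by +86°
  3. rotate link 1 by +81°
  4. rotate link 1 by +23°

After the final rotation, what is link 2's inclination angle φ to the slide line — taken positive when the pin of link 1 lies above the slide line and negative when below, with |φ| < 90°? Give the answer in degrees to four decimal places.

geometry: r = 40 mm, L = 111 mm, e = 16 mm; θ starts at 0°
rotate link 1 by +86°: θ ← 0° +86° = 86°
rotate link 1 by +81°: θ ← 86° +81° = 167°
rotate link 1 by +23°: θ ← 167° +23° = 190°
h = r sin θ − e = -6.945927 − 16 = -22.945927
sin φ = h / L = -22.945927 / 111 = -0.20672006
φ = arcsin(-0.20672006) = -11.930209°

-11.9302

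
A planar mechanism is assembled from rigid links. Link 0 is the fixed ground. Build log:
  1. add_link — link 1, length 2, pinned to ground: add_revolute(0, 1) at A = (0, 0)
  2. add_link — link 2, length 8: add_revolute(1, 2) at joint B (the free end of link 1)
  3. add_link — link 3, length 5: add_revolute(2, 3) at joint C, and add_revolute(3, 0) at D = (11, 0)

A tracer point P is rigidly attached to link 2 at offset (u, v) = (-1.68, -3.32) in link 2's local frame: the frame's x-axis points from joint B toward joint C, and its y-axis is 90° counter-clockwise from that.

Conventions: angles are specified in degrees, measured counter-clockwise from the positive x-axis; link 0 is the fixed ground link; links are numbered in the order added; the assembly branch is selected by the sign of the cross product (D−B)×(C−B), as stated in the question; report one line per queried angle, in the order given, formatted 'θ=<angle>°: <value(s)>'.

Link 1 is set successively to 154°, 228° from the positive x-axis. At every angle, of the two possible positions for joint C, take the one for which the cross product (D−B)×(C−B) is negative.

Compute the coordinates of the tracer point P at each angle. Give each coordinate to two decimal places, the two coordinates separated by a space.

A=(0,0), D=(11.00,0)
θ=154°: B = A + 2.00·(cos154°, sin154°) = (-1.7976, 0.8767)
θ=154°: |BD| = 12.8276
θ=154°: circle(B,8.00) ∩ circle(D,5.00): a=7.9340, h=1.0259
θ=154°:   candidates: C₊=(6.1879,1.3579) cross=13.159; C₋=(6.0477,-0.6890) cross=-13.159
θ=154°:   branch - wants cross < 0 → take C=(6.0477,-0.6890) (cross=-13.159)
θ=154°: ex = (C−B)/|BC| = (0.9807,-0.1957); ey = (0.1957,0.9807)
θ=154°: P = B + -1.68·ex + -3.32·ey = (-4.0949,-2.0502)
θ=228°: B = A + 2.00·(cos228°, sin228°) = (-1.3383, -1.4863)
θ=228°: |BD| = 12.4275
θ=228°: circle(B,8.00) ∩ circle(D,5.00): a=7.7828, h=1.8513
θ=228°:   candidates: C₊=(6.1673,1.2826) cross=23.007; C₋=(6.6101,-2.3935) cross=-23.007
θ=228°:   branch - wants cross < 0 → take C=(6.6101,-2.3935) (cross=-23.007)
θ=228°: ex = (C−B)/|BC| = (0.9935,-0.1134); ey = (0.1134,0.9935)
θ=228°: P = B + -1.68·ex + -3.32·ey = (-3.3839,-4.5943)

θ=154°: -4.09 -2.05
θ=228°: -3.38 -4.59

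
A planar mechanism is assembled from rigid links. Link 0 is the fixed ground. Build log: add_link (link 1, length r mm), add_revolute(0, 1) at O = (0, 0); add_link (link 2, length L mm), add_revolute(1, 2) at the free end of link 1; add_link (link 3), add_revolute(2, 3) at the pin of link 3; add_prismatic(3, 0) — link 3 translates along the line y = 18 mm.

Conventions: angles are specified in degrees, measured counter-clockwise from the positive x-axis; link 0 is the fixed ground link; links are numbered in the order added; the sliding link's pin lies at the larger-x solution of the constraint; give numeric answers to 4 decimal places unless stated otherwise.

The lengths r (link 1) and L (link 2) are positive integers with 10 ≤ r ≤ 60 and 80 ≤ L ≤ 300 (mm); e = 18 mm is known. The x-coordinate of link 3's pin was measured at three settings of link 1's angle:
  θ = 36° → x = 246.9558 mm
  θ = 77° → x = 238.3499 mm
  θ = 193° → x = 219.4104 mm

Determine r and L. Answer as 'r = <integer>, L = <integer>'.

constraint per measurement: (x − r cos θ)² + (r sin θ − e)² = L²
subtracting the θ₁ and θ₂ equations cancels the r² and L² terms:
r = (x₁² − x₂²) / (2[(x₁cos θ₁ + e sin θ₁) − (x₂cos θ₂ + e sin θ₂)]) = 15.0001 → r = 15
L² = (x₁ − r cos θ₁)² + (r sin θ₁ − e)² = 55225.0199 → L = 235.0000 → L = 235
check at θ₃=193°: x = 219.4104 (printed 219.4104) ✓

r = 15, L = 235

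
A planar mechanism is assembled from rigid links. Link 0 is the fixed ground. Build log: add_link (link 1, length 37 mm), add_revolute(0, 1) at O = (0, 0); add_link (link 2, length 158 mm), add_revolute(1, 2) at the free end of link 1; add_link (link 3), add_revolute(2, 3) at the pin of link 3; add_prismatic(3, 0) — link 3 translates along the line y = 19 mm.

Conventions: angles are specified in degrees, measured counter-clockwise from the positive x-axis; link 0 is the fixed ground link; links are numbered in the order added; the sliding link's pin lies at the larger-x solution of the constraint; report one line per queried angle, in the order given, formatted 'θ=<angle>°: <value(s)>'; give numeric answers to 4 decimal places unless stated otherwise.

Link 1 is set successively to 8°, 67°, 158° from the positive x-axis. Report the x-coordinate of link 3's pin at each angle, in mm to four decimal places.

geometry: r = 37 mm, L = 158 mm, e = 19 mm
θ=8°: crank pin P = (r cos θ, r sin θ) = (36.639919, 5.149405)
θ=8°: h = r sin θ − e = 5.149405 − 19 = -13.850595
θ=8°: x = r cos θ + √(L² − h²) = 36.639919 + 157.391744 = 194.031662
θ=67°: crank pin P = (r cos θ, r sin θ) = (14.457052, 34.058680)
θ=67°: h = r sin θ − e = 34.058680 − 19 = 15.058680
θ=67°: x = r cos θ + √(L² − h²) = 14.457052 + 157.280756 = 171.737808
θ=158°: crank pin P = (r cos θ, r sin θ) = (-34.305803, 13.860444)
θ=158°: h = r sin θ − e = 13.860444 − 19 = -5.139556
θ=158°: x = r cos θ + √(L² − h²) = -34.305803 + 157.916386 = 123.610583

θ=8°: 194.0317
θ=67°: 171.7378
θ=158°: 123.6106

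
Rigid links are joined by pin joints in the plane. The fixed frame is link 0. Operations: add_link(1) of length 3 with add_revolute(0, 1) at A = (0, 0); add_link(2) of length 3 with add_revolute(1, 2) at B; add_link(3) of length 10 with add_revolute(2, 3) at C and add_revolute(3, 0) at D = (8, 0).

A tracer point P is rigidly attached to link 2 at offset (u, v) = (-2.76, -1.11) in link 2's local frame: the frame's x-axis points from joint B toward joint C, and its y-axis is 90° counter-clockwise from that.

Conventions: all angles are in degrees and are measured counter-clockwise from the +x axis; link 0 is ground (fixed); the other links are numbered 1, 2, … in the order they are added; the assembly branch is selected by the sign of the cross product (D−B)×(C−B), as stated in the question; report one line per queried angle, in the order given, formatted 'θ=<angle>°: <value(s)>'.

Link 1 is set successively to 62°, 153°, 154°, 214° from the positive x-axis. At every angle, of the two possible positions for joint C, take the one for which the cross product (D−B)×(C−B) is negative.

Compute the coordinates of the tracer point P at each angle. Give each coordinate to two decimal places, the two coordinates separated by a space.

A=(0,0), D=(8.00,0)
θ=62°: B = A + 3.00·(cos62°, sin62°) = (1.4084, 2.6488)
θ=62°: |BD| = 7.1039
θ=62°: circle(B,3.00) ∩ circle(D,10.00): a=-2.8530, h=0.9276
θ=62°:   candidates: C₊=(-0.8929,4.5734) cross=6.590; C₋=(-1.5847,2.8519) cross=-6.590
θ=62°:   branch - wants cross < 0 → take C=(-1.5847,2.8519) (cross=-6.590)
θ=62°: ex = (C−B)/|BC| = (-0.9977,0.0677); ey = (-0.0677,-0.9977)
θ=62°: P = B + -2.76·ex + -1.11·ey = (4.2372,3.5695)
θ=153°: B = A + 3.00·(cos153°, sin153°) = (-2.6730, 1.3620)
θ=153°: |BD| = 10.7596
θ=153°: circle(B,3.00) ∩ circle(D,10.00): a=1.1510, h=2.7704
θ=153°:   candidates: C₊=(-1.1806,3.9644) cross=29.809; C₋=(-1.8820,-1.5319) cross=-29.809
θ=153°:   branch - wants cross < 0 → take C=(-1.8820,-1.5319) (cross=-29.809)
θ=153°: ex = (C−B)/|BC| = (0.2637,-0.9646); ey = (0.9646,0.2637)
θ=153°: P = B + -2.76·ex + -1.11·ey = (-4.4715,3.7316)
θ=154°: B = A + 3.00·(cos154°, sin154°) = (-2.6964, 1.3151)
θ=154°: |BD| = 10.7769
θ=154°: circle(B,3.00) ∩ circle(D,10.00): a=1.1665, h=2.7639
θ=154°:   candidates: C₊=(-1.2013,3.9160) cross=29.787; C₋=(-1.8759,-1.5705) cross=-29.787
θ=154°:   branch - wants cross < 0 → take C=(-1.8759,-1.5705) (cross=-29.787)
θ=154°: ex = (C−B)/|BC| = (0.2735,-0.9619); ey = (0.9619,0.2735)
θ=154°: P = B + -2.76·ex + -1.11·ey = (-4.5189,3.6663)
θ=214°: B = A + 3.00·(cos214°, sin214°) = (-2.4871, -1.6776)
θ=214°: |BD| = 10.6204
θ=214°: circle(B,3.00) ∩ circle(D,10.00): a=1.0260, h=2.8191
θ=214°:   candidates: C₊=(-1.9193,1.2682) cross=29.940; C₋=(-1.0287,-4.2992) cross=-29.940
θ=214°:   branch - wants cross < 0 → take C=(-1.0287,-4.2992) (cross=-29.940)
θ=214°: ex = (C−B)/|BC| = (0.4861,-0.8739); ey = (0.8739,0.4861)
θ=214°: P = B + -2.76·ex + -1.11·ey = (-4.7989,0.1947)

θ=62°: 4.24 3.57
θ=153°: -4.47 3.73
θ=154°: -4.52 3.67
θ=214°: -4.80 0.19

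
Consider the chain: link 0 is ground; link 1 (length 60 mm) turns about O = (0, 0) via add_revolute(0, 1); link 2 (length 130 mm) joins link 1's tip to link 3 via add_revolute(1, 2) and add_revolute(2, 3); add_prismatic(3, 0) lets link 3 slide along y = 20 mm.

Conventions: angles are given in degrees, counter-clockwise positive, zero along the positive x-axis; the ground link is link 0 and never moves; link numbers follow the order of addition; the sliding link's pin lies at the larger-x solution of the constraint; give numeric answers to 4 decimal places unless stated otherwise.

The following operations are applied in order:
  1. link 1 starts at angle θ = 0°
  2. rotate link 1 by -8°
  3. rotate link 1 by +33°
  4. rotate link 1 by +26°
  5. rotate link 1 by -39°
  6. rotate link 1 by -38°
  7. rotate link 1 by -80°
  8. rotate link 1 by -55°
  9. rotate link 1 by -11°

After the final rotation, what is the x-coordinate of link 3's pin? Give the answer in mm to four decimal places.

geometry: r = 60 mm, L = 130 mm, e = 20 mm; θ starts at 0°
rotate link 1 by -8°: θ ← 0° -8° = -8°
rotate link 1 by +33°: θ ← -8° +33° = 25°
rotate link 1 by +26°: θ ← 25° +26° = 51°
rotate link 1 by -39°: θ ← 51° -39° = 12°
rotate link 1 by -38°: θ ← 12° -38° = -26°
rotate link 1 by -80°: θ ← -26° -80° = -106°
rotate link 1 by -55°: θ ← -106° -55° = -161°
rotate link 1 by -11°: θ ← -161° -11° = -172°
crank pin P = (r cos θ, r sin θ) = (-59.416084, -8.350386)
h = r sin θ − e = -8.350386 − 20 = -28.350386
x = r cos θ + √(L² − h²) = -59.416084 + 126.871020 = 67.454935

67.4549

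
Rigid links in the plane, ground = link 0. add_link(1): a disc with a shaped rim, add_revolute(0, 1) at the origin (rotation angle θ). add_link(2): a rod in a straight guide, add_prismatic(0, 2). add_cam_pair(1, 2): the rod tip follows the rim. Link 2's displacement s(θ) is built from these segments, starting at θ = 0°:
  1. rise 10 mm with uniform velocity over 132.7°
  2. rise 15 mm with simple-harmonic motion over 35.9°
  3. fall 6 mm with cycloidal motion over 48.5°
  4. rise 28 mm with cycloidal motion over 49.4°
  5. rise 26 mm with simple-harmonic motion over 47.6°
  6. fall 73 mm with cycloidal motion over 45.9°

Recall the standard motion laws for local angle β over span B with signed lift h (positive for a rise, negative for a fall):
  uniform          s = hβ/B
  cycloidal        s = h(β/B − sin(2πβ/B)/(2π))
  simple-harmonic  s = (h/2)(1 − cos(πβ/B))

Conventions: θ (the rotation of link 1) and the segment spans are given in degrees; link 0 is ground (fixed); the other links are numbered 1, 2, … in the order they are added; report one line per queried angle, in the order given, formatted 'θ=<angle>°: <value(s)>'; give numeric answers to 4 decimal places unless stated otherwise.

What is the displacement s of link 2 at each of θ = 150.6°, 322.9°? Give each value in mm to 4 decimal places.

segment 1 (0° to 132.7°, uniform, h = 10) is passed completely: s = 0.0000 + (10) = 10.0000
θ = 150.6° falls in segment 2 (132.7° to 168.6°, simple-harmonic, h = 15): β = 150.6 − 132.7 = 17.9°, B = 35.9°; Δs = 15/2·(1 − cos(π·0.4986)) = 7.4672; s = 10.0000 + 7.4672 = 17.4672
segment 2 (132.7° to 168.6°, simple-harmonic, h = 15) is passed completely: s = 10.0000 + (15) = 25.0000
segment 3 (168.6° to 217.1°, cycloidal, h = -6) is passed completely: s = 25.0000 + (-6) = 19.0000
segment 4 (217.1° to 266.5°, cycloidal, h = 28) is passed completely: s = 19.0000 + (28) = 47.0000
segment 5 (266.5° to 314.1°, simple-harmonic, h = 26) is passed completely: s = 47.0000 + (26) = 73.0000
θ = 322.9° falls in segment 6 (314.1° to 360°, cycloidal, h = -73): β = 322.9 − 314.1 = 8.8°, B = 45.9°; Δs = -73·(0.1917 − sin(2π·0.1917)/(2π)) = -3.1476; s = 73.0000 − 3.1476 = 69.8524

θ=150.6°: 17.4672
θ=322.9°: 69.8524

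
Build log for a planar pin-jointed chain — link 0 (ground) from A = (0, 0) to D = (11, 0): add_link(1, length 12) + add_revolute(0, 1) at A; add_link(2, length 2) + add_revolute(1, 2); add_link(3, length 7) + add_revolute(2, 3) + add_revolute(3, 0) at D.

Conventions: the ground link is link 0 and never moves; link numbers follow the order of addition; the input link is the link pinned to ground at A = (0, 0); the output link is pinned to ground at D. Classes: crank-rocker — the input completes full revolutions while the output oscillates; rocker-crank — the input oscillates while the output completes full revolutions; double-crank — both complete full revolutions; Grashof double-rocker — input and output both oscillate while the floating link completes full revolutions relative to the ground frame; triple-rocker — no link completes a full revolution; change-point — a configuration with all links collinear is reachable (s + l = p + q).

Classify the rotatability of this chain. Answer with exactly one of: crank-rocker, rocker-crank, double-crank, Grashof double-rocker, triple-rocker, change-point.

lengths: ground=11, input=12, coupler=2, output=7
sorted: s=2 (shortest), l=12 (longest), p+q=18
s + l = 14 vs p + q = 18
s + l < p + q (Grashof) with shortest = coupler link → Grashof double-rocker

Grashof double-rocker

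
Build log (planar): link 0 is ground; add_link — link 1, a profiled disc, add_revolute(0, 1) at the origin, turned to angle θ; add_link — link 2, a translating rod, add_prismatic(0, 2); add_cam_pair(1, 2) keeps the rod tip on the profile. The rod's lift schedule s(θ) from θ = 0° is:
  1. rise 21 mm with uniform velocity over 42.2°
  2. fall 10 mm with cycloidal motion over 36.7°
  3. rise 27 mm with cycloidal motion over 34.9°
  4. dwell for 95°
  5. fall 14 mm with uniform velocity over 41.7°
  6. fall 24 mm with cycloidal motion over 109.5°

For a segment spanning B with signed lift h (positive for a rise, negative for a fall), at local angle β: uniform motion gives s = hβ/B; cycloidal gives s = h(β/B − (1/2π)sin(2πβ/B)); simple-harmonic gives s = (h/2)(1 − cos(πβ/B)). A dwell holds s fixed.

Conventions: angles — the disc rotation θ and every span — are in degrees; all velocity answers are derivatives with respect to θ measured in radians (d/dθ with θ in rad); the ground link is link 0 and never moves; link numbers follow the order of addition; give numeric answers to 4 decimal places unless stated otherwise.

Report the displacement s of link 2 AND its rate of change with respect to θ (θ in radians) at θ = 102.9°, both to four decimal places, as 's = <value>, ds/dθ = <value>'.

seg 1 [0°–42.2°] uniform, h=21: full span → s += 21 → s = 21.0000
seg 2 [42.2°–78.9°] cycloidal, h=-10: full span → s += -10 → s = 11.0000
seg 3 [78.9°–113.8°] cycloidal, h=27: θ=102.9° here. β=24, B=34.9. 27·(0.6877 − sin(2π·0.6877)/(2π)) = 22.5393 → s = 33.5393
velocity in seg [78.9°–113.8°] (cycloidal), θ in radians: β = 24° = 0.4189 rad, B = 34.9° = 0.6091 rad; ds/dθ = (h/B)(1 − cos(2πβ/B)) = (27/0.6091)(1 − cos(2π·0.6877)) = 61.243078 mm/rad

s = 33.5393, ds/dθ = 61.2431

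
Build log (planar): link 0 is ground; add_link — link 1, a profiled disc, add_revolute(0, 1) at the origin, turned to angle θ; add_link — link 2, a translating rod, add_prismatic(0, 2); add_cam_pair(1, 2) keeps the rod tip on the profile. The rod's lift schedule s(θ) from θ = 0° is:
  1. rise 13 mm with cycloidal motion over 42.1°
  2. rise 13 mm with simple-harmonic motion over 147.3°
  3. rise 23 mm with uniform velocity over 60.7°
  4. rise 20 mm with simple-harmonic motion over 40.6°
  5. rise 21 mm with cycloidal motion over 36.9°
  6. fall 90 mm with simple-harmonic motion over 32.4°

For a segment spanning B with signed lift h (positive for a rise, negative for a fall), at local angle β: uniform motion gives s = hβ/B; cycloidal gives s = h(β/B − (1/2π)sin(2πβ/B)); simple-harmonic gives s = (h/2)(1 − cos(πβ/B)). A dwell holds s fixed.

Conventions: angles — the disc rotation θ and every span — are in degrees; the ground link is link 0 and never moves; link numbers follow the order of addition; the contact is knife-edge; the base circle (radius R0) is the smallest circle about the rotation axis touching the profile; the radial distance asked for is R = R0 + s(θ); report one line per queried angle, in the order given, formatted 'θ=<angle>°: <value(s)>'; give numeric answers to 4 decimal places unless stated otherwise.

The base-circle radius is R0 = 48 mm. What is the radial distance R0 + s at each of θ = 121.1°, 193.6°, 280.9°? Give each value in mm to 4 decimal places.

seg 1 [0°–42.1°] cycloidal, h=13: full span → s += 13 → s = 13.0000
seg 2 [42.1°–189.4°] simple-harmonic, h=13: θ=121.1° here. β=79, B=147.3. 13/2·(1 − cos(π·0.5363)) = 7.2401 → s = 20.2401
seg 2 [42.1°–189.4°] simple-harmonic, h=13: full span → s += 13 → s = 26.0000
seg 3 [189.4°–250.1°] uniform, h=23: θ=193.6° here. β=4.2, B=60.7. 23·4.2/60.7 = 1.5914 → s = 27.5914
seg 3 [189.4°–250.1°] uniform, h=23: full span → s += 23 → s = 49.0000
seg 4 [250.1°–290.7°] simple-harmonic, h=20: θ=280.9° here. β=30.8, B=40.6. 20/2·(1 − cos(π·0.7586)) = 17.2600 → s = 66.2600
θ=121.1°: R = R0 + s = 48 + 20.2401 = 68.2401
θ=193.6°: R = R0 + s = 48 + 27.5914 = 75.5914
θ=280.9°: R = R0 + s = 48 + 66.2600 = 114.2600

θ=121.1°: 68.2401
θ=193.6°: 75.5914
θ=280.9°: 114.2600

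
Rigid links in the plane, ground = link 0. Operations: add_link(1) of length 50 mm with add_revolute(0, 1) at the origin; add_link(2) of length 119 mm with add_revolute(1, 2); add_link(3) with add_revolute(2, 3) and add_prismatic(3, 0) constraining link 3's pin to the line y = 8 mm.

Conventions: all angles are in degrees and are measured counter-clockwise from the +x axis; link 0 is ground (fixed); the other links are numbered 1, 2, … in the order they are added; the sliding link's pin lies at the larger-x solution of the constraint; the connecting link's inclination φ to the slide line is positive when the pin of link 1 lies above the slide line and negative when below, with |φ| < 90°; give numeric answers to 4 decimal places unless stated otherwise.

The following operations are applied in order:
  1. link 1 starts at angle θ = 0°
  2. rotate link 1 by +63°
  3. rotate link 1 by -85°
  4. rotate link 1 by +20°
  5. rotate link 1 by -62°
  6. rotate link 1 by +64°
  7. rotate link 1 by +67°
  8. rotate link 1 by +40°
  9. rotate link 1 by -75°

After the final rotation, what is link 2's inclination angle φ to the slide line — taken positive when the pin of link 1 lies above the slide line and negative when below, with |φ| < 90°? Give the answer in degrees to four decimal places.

geometry: r = 50 mm, L = 119 mm, e = 8 mm; θ starts at 0°
rotate link 1 by +63°: θ ← 0° +63° = 63°
rotate link 1 by -85°: θ ← 63° -85° = -22°
rotate link 1 by +20°: θ ← -22° +20° = -2°
rotate link 1 by -62°: θ ← -2° -62° = -64°
rotate link 1 by +64°: θ ← -64° +64° = 0°
rotate link 1 by +67°: θ ← 0° +67° = 67°
rotate link 1 by +40°: θ ← 67° +40° = 107°
rotate link 1 by -75°: θ ← 107° -75° = 32°
h = r sin θ − e = 26.495963 − 8 = 18.495963
sin φ = h / L = 18.495963 / 119 = 0.15542826
φ = arcsin(0.15542826) = 8.941635°

8.9416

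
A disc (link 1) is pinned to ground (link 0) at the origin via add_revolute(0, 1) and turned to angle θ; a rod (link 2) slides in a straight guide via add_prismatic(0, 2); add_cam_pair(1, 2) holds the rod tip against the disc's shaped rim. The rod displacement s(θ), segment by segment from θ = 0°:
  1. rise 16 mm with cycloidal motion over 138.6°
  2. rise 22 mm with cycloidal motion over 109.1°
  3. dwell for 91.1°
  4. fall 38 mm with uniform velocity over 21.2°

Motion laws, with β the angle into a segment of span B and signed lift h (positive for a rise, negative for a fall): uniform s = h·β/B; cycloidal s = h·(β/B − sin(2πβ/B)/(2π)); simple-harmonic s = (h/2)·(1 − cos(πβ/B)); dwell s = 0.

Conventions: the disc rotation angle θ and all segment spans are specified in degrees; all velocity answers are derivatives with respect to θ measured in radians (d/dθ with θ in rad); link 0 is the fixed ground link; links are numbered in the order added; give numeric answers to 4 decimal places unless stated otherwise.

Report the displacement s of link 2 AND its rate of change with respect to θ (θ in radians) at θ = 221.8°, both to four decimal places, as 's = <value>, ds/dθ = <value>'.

segment 1 (0° to 138.6°, cycloidal, h = 16) is passed completely: s = 0.0000 + (16) = 16.0000
θ = 221.8° falls in segment 2 (138.6° to 247.7°, cycloidal, h = 22): β = 221.8 − 138.6 = 83.2°, B = 109.1°; Δs = 22·(0.7626 − sin(2π·0.7626)/(2π)) = 20.2677; s = 16.0000 + 20.2677 = 36.2677
velocity in seg [138.6°–247.7°] (cycloidal), θ in radians: β = 83.2° = 1.4521 rad, B = 109.1° = 1.9042 rad; ds/dθ = (h/B)(1 − cos(2πβ/B)) = (22/1.9042)(1 − cos(2π·0.7626)) = 10.639732 mm/rad

s = 36.2677, ds/dθ = 10.6397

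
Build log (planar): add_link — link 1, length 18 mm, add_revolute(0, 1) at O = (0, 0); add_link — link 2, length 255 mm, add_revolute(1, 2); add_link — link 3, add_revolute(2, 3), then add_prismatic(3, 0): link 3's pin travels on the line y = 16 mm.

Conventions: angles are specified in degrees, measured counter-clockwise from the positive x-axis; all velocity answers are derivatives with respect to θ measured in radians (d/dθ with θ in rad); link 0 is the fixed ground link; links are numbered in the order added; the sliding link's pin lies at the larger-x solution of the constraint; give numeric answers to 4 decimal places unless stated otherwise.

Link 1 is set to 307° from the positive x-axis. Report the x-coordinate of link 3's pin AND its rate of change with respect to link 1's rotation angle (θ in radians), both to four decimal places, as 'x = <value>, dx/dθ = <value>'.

geometry: r = 18 mm, L = 255 mm, e = 16 mm
crank pin P = (r cos θ, r sin θ) = (10.832670, -14.375439)
h = r sin θ − e = -14.375439 − 16 = -30.375439
x = r cos θ + √(L² − h²) = 10.832670 + 253.184385 = 264.017055
dx/dθ = −r sin θ − h·r cos θ/√(L² − h²) (θ in radians; h = -30.375439) = 15.675074

x = 264.0171, dx/dθ = 15.6751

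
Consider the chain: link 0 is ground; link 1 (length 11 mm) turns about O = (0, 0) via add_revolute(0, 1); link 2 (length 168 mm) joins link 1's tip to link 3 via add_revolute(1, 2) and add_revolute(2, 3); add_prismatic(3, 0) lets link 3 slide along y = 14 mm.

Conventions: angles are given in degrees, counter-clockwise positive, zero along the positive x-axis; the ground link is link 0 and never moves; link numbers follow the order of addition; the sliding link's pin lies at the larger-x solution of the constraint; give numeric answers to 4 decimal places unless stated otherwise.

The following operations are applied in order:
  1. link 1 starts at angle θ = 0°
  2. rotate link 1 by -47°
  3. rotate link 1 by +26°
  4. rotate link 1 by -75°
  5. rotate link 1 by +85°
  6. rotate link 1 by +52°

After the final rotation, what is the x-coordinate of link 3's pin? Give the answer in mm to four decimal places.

geometry: r = 11 mm, L = 168 mm, e = 14 mm; θ starts at 0°
rotate link 1 by -47°: θ ← 0° -47° = -47°
rotate link 1 by +26°: θ ← -47° +26° = -21°
rotate link 1 by -75°: θ ← -21° -75° = -96°
rotate link 1 by +85°: θ ← -96° +85° = -11°
rotate link 1 by +52°: θ ← -11° +52° = 41°
crank pin P = (r cos θ, r sin θ) = (8.301805, 7.216649)
h = r sin θ − e = 7.216649 − 14 = -6.783351
x = r cos θ + √(L² − h²) = 8.301805 + 167.862998 = 176.164804

176.1648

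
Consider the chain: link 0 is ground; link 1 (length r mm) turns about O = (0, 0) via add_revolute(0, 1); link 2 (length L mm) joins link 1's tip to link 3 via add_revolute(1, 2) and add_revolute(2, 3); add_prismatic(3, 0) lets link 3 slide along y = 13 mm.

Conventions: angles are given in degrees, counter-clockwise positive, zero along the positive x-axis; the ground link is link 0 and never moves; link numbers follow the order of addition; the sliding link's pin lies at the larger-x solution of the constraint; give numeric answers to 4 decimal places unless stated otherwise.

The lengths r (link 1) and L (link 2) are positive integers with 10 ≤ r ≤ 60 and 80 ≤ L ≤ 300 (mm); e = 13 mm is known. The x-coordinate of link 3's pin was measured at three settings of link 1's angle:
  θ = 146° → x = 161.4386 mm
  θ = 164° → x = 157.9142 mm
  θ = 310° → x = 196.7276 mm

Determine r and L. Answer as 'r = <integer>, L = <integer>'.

constraint per measurement: (x − r cos θ)² + (r sin θ − e)² = L²
subtracting the θ₁ and θ₂ equations cancels the r² and L² terms:
r = (x₁² − x₂²) / (2[(x₁cos θ₁ + e sin θ₁) − (x₂cos θ₂ + e sin θ₂)]) = 26.0004 → r = 26
L² = (x₁ − r cos θ₁)² + (r sin θ₁ − e)² = 33489.0178 → L = 183.0000 → L = 183
check at θ₃=310°: x = 196.7276 (printed 196.7276) ✓

r = 26, L = 183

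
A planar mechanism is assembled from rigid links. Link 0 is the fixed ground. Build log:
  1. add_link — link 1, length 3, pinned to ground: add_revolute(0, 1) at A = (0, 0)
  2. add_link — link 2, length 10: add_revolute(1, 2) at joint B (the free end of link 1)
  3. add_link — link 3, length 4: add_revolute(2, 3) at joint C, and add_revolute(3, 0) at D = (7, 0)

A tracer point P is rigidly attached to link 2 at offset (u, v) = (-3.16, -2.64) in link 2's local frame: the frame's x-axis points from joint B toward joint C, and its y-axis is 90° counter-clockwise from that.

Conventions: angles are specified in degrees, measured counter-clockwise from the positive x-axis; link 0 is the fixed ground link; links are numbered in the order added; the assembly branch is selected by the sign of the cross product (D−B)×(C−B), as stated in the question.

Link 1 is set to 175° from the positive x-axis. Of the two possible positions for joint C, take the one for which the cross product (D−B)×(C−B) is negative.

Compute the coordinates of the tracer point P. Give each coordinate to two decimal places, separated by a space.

A=(0,0), D=(7.00,0)
B = A + 3.00·(cos175°, sin175°) = (-2.9886, 0.2615)
|BD| = 9.9920
circle(B,10.00) ∩ circle(D,4.00): a=9.1994, h=3.9207
  candidates: C₊=(6.3102,3.9401) cross=39.175; C₋=(6.1050,-3.8986) cross=-39.175
  branch - wants cross < 0 → take C=(6.1050,-3.8986) (cross=-39.175)
ex = (C−B)/|BC| = (0.9094,-0.4160); ey = (0.4160,0.9094)
P = B + -3.16·ex + -2.64·ey = (-6.9604,-0.8247)

-6.96 -0.82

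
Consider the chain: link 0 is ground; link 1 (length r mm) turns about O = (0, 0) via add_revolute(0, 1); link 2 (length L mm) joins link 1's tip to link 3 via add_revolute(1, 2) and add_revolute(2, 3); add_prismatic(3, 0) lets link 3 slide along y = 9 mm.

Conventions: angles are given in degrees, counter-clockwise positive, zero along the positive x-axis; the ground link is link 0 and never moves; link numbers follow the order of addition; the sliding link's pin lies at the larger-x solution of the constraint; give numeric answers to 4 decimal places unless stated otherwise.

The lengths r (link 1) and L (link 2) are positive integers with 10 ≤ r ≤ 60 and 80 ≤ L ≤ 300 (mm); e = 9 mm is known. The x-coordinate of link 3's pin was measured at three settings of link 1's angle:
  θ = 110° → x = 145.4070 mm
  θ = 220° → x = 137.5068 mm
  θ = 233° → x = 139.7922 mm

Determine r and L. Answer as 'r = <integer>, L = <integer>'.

constraint per measurement: (x − r cos θ)² + (r sin θ − e)² = L²
subtracting the θ₁ and θ₂ equations cancels the r² and L² terms:
r = (x₁² − x₂²) / (2[(x₁cos θ₁ + e sin θ₁) − (x₂cos θ₂ + e sin θ₂)]) = 15.9999 → r = 16
L² = (x₁ − r cos θ₁)² + (r sin θ₁ − e)² = 22800.9921 → L = 151.0000 → L = 151
check at θ₃=233°: x = 139.7922 (printed 139.7922) ✓

r = 16, L = 151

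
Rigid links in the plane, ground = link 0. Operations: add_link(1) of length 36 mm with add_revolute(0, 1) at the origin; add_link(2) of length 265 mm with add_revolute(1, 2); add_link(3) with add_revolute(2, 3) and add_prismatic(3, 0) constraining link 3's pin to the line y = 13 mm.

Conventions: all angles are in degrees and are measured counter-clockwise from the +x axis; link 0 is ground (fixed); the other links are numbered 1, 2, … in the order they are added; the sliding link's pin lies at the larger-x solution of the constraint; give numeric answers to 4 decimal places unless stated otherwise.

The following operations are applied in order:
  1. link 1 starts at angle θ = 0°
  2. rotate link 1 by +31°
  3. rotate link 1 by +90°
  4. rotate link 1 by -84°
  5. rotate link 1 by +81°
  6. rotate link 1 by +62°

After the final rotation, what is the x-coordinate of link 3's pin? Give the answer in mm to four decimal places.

geometry: r = 36 mm, L = 265 mm, e = 13 mm; θ starts at 0°
rotate link 1 by +31°: θ ← 0° +31° = 31°
rotate link 1 by +90°: θ ← 31° +90° = 121°
rotate link 1 by -84°: θ ← 121° -84° = 37°
rotate link 1 by +81°: θ ← 37° +81° = 118°
rotate link 1 by +62°: θ ← 118° +62° = 180°
crank pin P = (r cos θ, r sin θ) = (-36.000000, 0.000000)
h = r sin θ − e = 0.000000 − 13 = -13.000000
x = r cos θ + √(L² − h²) = -36.000000 + 264.680940 = 228.680940

228.6809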